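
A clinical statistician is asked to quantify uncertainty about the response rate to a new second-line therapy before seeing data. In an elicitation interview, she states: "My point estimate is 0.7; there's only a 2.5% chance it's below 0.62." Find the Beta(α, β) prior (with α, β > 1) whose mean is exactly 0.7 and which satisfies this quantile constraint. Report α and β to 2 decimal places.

α ≈ 93.73, β ≈ 40.17

With mean 0.7 fixed, write α = 0.7s, β = 0.3s where s = α+β.
Need P(θ < 0.62) = 0.025 under Beta(0.7s, 0.3s). Normal approximation: (q−m)/√(m(1−m)/s) ≈ z_{0.025} = -1.96, so s ≈ 0.7·0.3·(-1.96)²/(0.62−0.7)² = 126.0.
At s = 126.0: P(θ<0.62) ≈ 0.029. Adjusting to match 0.025 gives s ≈ 133.90.
So α = 0.7·133.90 ≈ 93.73, β = 0.3·133.90 ≈ 40.17.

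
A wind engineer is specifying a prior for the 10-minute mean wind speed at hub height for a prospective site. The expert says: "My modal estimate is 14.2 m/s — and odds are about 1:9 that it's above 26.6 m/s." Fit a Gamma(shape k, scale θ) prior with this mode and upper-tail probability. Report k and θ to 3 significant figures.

Gamma(k,θ) with k>1 has mode (k−1)θ, so θ = 14.2/(k−1).
Need P(X < 26.6) = 0.9 with θ tied to k this way. Start at k = 2, θ = 14.2: P(X<26.6) ≈ 0.559.
Too low — raise k to concentrate. Iterating converges to k ≈ 5.85.
Then θ = 14.2/(5.85−1) ≈ 2.93.

k ≈ 5.85, θ ≈ 2.93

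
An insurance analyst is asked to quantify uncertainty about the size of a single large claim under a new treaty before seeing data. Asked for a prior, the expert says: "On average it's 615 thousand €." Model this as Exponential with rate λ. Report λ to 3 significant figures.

λ ≈ 0.00163

Exponential mean = 1/λ, so λ = 1/615.0 = 0.00163.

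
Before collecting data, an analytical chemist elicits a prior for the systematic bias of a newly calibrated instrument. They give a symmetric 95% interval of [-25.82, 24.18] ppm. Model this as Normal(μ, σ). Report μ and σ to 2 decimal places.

μ = -0.82, σ = 12.76

A symmetric 95% interval runs μ ± z·σ with z = 1.96.
Half-width = 25, so σ = 25/1.96 = 12.76.
μ is the interval midpoint, -0.82.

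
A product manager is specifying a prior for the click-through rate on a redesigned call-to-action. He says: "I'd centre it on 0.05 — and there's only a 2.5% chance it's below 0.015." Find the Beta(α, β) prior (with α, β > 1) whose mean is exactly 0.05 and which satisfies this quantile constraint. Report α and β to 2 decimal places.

α ≈ 4.37, β ≈ 82.95

With mean 0.05 fixed, write α = 0.05s, β = 0.95s where s = α+β.
Need P(θ < 0.015) = 0.025 under Beta(0.05s, 0.95s). Normal approximation: (q−m)/√(m(1−m)/s) ≈ z_{0.025} = -1.96, so s ≈ 0.05·0.95·(-1.96)²/(0.015−0.05)² = 149.0.
At s = 149.0: P(θ<0.015) ≈ 0.004. Adjusting to match 0.025 gives s ≈ 87.31.
So α = 0.05·87.31 ≈ 4.37, β = 0.95·87.31 ≈ 82.95.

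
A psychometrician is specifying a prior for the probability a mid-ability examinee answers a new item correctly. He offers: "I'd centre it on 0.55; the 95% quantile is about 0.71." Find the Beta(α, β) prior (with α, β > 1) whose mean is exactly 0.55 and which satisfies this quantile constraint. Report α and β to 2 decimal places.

α ≈ 13.48, β ≈ 11.03

With mean 0.55 fixed, write α = 0.55s, β = 0.45s where s = α+β.
Need P(θ < 0.71) = 0.95 under Beta(0.55s, 0.45s). Normal approximation: (q−m)/√(m(1−m)/s) ≈ z_{0.95} = 1.64, so s ≈ 0.55·0.45·(1.64)²/(0.71−0.55)² = 26.2.
At s = 26.2: P(θ<0.71) ≈ 0.956. Adjusting to match 0.95 gives s ≈ 24.50.
So α = 0.55·24.50 ≈ 13.48, β = 0.45·24.50 ≈ 11.03.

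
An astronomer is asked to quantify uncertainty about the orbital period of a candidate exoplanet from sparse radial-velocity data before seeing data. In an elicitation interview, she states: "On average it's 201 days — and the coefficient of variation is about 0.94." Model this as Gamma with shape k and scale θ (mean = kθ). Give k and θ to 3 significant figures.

For Gamma(k, scale θ): mean = kθ, variance = kθ², so CV = 1/√k.
CV = 0.94, hence k = 1/CV² = 1.13.
Then θ = mean/k = 201/1.13 = 178.

k ≈ 1.13, θ ≈ 178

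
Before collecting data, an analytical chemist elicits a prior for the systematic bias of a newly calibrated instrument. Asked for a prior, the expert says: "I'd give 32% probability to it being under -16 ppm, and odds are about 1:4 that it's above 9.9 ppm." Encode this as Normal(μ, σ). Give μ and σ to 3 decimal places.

μ = -6.748, σ = 19.781

For Normal(μ,σ), the p-quantile is μ + z_p·σ. Here z_{0.32} = -0.4677, z_{0.8} = 0.8416.
So -16 = μ − 0.4677σ and 9.9 = μ + 0.8416σ.
Subtracting: σ = (9.9 − -16)/(0.8416 − (-0.4677)) = 19.781.
Then μ = -16 − (-0.4677)·19.781 = -6.748.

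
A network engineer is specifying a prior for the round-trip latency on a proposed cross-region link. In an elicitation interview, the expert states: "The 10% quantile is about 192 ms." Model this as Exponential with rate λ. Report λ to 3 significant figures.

P(T < 192.0) = 1 − e^(−λ·192.0) = 0.1, so λ = −ln(1−0.1)/192.0 = −ln(0.9)/192.0 = 0.000549.

λ ≈ 0.000549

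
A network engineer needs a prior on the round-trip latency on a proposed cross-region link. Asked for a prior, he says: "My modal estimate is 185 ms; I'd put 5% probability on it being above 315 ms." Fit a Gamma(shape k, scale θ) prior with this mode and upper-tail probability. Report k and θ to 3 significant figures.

k ≈ 10.9, θ ≈ 18.8

Gamma(k,θ) with k>1 has mode (k−1)θ, so θ = 185/(k−1).
Need P(X < 315) = 0.95 with θ tied to k this way. Start at k = 2, θ = 185: P(X<315) ≈ 0.508.
Too low — raise k to concentrate. Iterating converges to k ≈ 10.9.
Then θ = 185/(10.9−1) ≈ 18.8.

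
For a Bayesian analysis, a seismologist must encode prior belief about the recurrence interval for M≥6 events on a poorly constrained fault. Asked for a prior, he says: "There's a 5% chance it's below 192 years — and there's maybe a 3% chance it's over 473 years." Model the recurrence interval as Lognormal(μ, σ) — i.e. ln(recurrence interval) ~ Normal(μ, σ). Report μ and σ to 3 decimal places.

μ ≈ 5.678, σ ≈ 0.256

If T ~ Lognormal(μ,σ) then ln T ~ Normal(μ,σ), so the p-quantile of ln T is μ + z_p·σ.
ln(192) = 5.257 and ln(473) = 6.159; z_{0.05} = -1.645, z_{0.97} = 1.881.
σ = (6.159 − 5.257)/(1.881 − (-1.645)) = 0.256.
μ = 5.257 − (-1.645)·0.256 = 5.678.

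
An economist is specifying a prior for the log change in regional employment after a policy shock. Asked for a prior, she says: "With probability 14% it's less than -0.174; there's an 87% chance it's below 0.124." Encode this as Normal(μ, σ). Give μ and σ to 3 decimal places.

μ = -0.028, σ = 0.135

The p-quantile of Normal(μ,σ) is μ + z_p·σ, with z_{0.14} = -1.08 and z_{0.87} = 1.126.
Eliminate σ: μ = (z₂·x₁ − z₁·x₂)/(z₂ − z₁) = (1.126·-0.174 − (-1.08)·0.124)/2.207 = -0.028.
Then σ = (x₂ − x₁)/(z₂ − z₁) = (0.124 − -0.174)/2.207 = 0.135.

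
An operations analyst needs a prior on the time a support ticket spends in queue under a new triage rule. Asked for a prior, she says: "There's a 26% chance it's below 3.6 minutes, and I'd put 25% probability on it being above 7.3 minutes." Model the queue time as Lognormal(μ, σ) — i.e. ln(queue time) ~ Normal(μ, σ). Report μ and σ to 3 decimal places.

If T ~ Lognormal(μ,σ) then ln T ~ Normal(μ,σ), so the p-quantile of ln T is μ + z_p·σ.
ln(3.6) = 1.281 and ln(7.3) = 1.988; z_{0.26} = -0.6433, z_{0.75} = 0.6745.
σ = (1.988 − 1.281)/(0.6745 − (-0.6433)) = 0.536.
μ = 1.281 − (-0.6433)·0.536 = 1.626.

μ ≈ 1.626, σ ≈ 0.536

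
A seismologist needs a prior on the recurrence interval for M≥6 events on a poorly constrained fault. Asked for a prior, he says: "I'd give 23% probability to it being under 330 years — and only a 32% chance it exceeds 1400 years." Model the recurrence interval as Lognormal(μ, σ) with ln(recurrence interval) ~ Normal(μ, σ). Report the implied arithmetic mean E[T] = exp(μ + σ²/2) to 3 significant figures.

E[T] ≈ 1640 years

If T ~ Lognormal(μ,σ) then ln T ~ Normal(μ,σ), so the p-quantile of ln T is μ + z_p·σ.
ln(330) = 5.799 and ln(1400) = 7.244; z_{0.23} = -0.7388, z_{0.68} = 0.4677.
σ = (7.244 − 5.799)/(0.4677 − (-0.7388)) = 1.198.
μ = 5.799 − (-0.7388)·1.198 = 6.684.
E[T] = exp(μ + σ²/2) = exp(6.684 + 0.7173) = 1640 years.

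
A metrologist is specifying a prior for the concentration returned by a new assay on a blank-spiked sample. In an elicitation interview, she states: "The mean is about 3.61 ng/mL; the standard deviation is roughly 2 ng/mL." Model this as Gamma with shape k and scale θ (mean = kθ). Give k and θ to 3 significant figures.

For Gamma(k, scale θ): mean = kθ, variance = kθ², so CV = 1/√k.
CV = SD/mean = 2/3.61 = 0.554, hence k = 1/CV² = 3.26.
Then θ = mean/k = 3.61/3.26 = 1.11.

k ≈ 3.26, θ ≈ 1.11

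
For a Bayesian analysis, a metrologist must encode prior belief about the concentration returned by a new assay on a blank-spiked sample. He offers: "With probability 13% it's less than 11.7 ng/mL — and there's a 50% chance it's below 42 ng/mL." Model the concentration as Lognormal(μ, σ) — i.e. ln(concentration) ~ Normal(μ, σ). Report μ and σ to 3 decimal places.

μ ≈ 3.738, σ ≈ 1.135

If T ~ Lognormal(μ,σ) then ln T ~ Normal(μ,σ), so the p-quantile of ln T is μ + z_p·σ.
ln(11.7) = 2.46 and ln(42) = 3.738; z_{0.13} = -1.126, z_{0.5} = 0.
σ = (3.738 − 2.46)/(0 − (-1.126)) = 1.135.
μ = 2.46 − (-1.126)·1.135 = 3.738.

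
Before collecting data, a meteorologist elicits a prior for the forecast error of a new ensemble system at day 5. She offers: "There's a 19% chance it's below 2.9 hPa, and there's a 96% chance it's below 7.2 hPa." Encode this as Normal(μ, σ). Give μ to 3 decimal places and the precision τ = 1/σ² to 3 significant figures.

For Normal(μ,σ), the p-quantile is μ + z_p·σ. Here z_{0.19} = -0.8779, z_{0.96} = 1.751.
So 2.9 = μ − 0.8779σ and 7.2 = μ + 1.751σ.
Subtracting: σ = (7.2 − 2.9)/(1.751 − (-0.8779)) = 1.636.
Then μ = 2.9 − (-0.8779)·1.636 = 4.336.
Precision τ = 1/σ² = 1/1.636² = 0.374.

μ = 4.336, τ = 0.374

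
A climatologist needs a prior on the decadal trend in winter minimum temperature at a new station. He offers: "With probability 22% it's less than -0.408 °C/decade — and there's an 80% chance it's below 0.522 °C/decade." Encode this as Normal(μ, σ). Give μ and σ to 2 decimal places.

The p-quantile of Normal(μ,σ) is μ + z_p·σ, with z_{0.22} = -0.7722 and z_{0.8} = 0.8416.
Eliminate σ: μ = (z₂·x₁ − z₁·x₂)/(z₂ − z₁) = (0.8416·-0.408 − (-0.7722)·0.522)/1.614 = 0.04.
Then σ = (x₂ − x₁)/(z₂ − z₁) = (0.522 − -0.408)/1.614 = 0.58.

μ = 0.04, σ = 0.58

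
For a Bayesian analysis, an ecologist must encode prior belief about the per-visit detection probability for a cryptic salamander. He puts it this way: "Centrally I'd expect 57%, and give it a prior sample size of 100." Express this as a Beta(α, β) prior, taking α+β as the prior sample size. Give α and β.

α = 57, β = 43

Under the effective-sample-size interpretation, Beta(α, β) has prior mean α/(α+β) and prior sample size α+β.
So α+β = 100 and α/(α+β) = 0.57, giving α = 0.57·100 = 57 and β = 100 − 57 = 43.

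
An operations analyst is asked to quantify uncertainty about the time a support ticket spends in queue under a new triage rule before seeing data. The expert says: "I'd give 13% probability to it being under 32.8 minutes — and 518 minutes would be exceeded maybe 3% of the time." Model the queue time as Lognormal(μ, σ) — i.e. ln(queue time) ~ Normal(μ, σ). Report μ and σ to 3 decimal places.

If T ~ Lognormal(μ,σ) then ln T ~ Normal(μ,σ), so the p-quantile of ln T is μ + z_p·σ.
ln(32.8) = 3.49 and ln(518) = 6.25; z_{0.13} = -1.126, z_{0.97} = 1.881.
σ = (6.25 − 3.49)/(1.881 − (-1.126)) = 0.918.
μ = 3.49 − (-1.126)·0.918 = 4.524.

μ ≈ 4.524, σ ≈ 0.918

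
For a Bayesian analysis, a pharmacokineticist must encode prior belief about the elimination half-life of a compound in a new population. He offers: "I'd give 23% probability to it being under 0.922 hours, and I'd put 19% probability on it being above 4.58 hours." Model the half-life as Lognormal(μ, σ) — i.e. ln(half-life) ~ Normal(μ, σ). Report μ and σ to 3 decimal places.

If T ~ Lognormal(μ,σ) then ln T ~ Normal(μ,σ), so the p-quantile of ln T is μ + z_p·σ.
ln(0.922) = -0.08121 and ln(4.58) = 1.522; z_{0.23} = -0.7388, z_{0.81} = 0.8779.
σ = (1.522 − -0.08121)/(0.8779 − (-0.7388)) = 0.991.
μ = -0.08121 − (-0.7388)·0.991 = 0.651.

μ ≈ 0.651, σ ≈ 0.991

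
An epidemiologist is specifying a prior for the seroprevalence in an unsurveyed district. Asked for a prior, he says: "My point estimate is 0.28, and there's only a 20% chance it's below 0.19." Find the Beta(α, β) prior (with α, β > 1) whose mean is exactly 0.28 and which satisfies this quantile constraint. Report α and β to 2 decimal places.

With mean 0.28 fixed, write α = 0.28s, β = 0.72s where s = α+β.
Need P(θ < 0.19) = 0.2 under Beta(0.28s, 0.72s). Normal approximation: (q−m)/√(m(1−m)/s) ≈ z_{0.2} = -0.842, so s ≈ 0.28·0.72·(-0.842)²/(0.19−0.28)² = 17.6.
At s = 17.6: P(θ<0.19) ≈ 0.205. Adjusting to match 0.2 gives s ≈ 18.28.
So α = 0.28·18.28 ≈ 5.12, β = 0.72·18.28 ≈ 13.16.

α ≈ 5.12, β ≈ 13.16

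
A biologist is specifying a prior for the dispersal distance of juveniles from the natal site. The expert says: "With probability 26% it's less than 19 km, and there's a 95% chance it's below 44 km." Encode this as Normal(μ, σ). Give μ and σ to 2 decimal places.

The p-quantile of Normal(μ,σ) is μ + z_p·σ, with z_{0.26} = -0.6433 and z_{0.95} = 1.645.
Eliminate σ: μ = (z₂·x₁ − z₁·x₂)/(z₂ − z₁) = (1.645·19 − (-0.6433)·44)/2.288 = 26.03.
Then σ = (x₂ − x₁)/(z₂ − z₁) = (44 − 19)/2.288 = 10.93.

μ = 26.03, σ = 10.93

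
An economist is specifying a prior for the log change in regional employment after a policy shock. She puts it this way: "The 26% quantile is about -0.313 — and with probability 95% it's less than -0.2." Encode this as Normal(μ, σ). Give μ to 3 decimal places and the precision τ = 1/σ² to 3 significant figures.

For Normal(μ,σ), the p-quantile is μ + z_p·σ. Here z_{0.26} = -0.6433, z_{0.95} = 1.645.
So -0.313 = μ − 0.6433σ and -0.2 = μ + 1.645σ.
Subtracting: σ = (-0.2 − -0.313)/(1.645 − (-0.6433)) = 0.049.
Then μ = -0.313 − (-0.6433)·0.049 = -0.281.
Precision τ = 1/σ² = 1/0.04938² = 410.

μ = -0.281, τ = 410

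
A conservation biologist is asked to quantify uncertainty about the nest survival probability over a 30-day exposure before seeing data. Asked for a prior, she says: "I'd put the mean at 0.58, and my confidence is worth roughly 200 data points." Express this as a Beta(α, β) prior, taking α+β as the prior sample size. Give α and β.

α = 116, β = 84

Under the effective-sample-size interpretation, Beta(α, β) has prior mean α/(α+β) and prior sample size α+β.
So α+β = 200 and α/(α+β) = 0.58, giving α = 0.58·200 = 116 and β = 200 − 116 = 84.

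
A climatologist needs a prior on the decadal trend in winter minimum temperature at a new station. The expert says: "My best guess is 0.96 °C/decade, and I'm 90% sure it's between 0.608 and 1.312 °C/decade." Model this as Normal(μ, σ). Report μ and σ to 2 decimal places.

A symmetric 90% interval runs μ ± z·σ with z = 1.645.
Half-width = 0.352, so σ = 0.352/1.645 = 0.21.
μ is the stated best guess, 0.96.

μ = 0.96, σ = 0.21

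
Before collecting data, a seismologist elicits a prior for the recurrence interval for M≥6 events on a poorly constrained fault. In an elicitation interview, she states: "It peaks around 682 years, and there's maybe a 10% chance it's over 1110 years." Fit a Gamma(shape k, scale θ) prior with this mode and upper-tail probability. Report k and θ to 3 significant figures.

Gamma(k,θ) with k>1 has mode (k−1)θ, so θ = 682/(k−1).
Need P(X < 1110) = 0.9 with θ tied to k this way. Start at k = 2, θ = 682: P(X<1110) ≈ 0.484.
Too low — raise k to concentrate. Iterating converges to k ≈ 8.94.
Then θ = 682/(8.94−1) ≈ 85.9.

k ≈ 8.94, θ ≈ 85.9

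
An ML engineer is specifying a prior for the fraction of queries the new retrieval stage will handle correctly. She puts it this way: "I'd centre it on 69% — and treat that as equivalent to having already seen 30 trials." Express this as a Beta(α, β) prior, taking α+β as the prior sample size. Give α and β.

Under the effective-sample-size interpretation, Beta(α, β) has prior mean α/(α+β) and prior sample size α+β.
So α+β = 30 and α/(α+β) = 0.69, giving α = 0.69·30 = 20.7 and β = 30 − 20.7 = 9.3.

α = 20.7, β = 9.3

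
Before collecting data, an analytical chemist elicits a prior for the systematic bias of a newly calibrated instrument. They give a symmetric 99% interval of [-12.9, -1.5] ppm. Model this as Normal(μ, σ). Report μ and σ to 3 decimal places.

A symmetric 99% interval runs μ ± z·σ with z = 2.576.
Half-width = 5.7, so σ = 5.7/2.576 = 2.213.
μ is the interval midpoint, -7.200.

μ = -7.200, σ = 2.213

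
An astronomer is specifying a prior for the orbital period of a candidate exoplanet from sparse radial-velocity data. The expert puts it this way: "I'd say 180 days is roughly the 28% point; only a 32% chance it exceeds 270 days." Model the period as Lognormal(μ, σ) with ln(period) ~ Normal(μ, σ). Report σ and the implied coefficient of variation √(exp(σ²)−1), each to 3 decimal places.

σ ≈ 0.386, CV ≈ 0.401

If T ~ Lognormal(μ,σ) then ln T ~ Normal(μ,σ), so the p-quantile of ln T is μ + z_p·σ.
ln(180) = 5.193 and ln(270) = 5.598; z_{0.28} = -0.5828, z_{0.68} = 0.4677.
σ = (5.598 − 5.193)/(0.4677 − (-0.5828)) = 0.386.
μ = 5.193 − (-0.5828)·0.386 = 5.418.
CV = √(exp(σ²)−1) = √(exp(0.1490)−1) = 0.401.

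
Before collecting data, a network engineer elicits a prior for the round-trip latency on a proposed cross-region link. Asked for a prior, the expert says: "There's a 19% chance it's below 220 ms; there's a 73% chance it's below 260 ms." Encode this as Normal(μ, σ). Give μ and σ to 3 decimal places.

μ = 243.556, σ = 26.833

The p-quantile of Normal(μ,σ) is μ + z_p·σ, with z_{0.19} = -0.8779 and z_{0.73} = 0.6128.
Eliminate σ: μ = (z₂·x₁ − z₁·x₂)/(z₂ − z₁) = (0.6128·220 − (-0.8779)·260)/1.491 = 243.556.
Then σ = (x₂ − x₁)/(z₂ − z₁) = (260 − 220)/1.491 = 26.833.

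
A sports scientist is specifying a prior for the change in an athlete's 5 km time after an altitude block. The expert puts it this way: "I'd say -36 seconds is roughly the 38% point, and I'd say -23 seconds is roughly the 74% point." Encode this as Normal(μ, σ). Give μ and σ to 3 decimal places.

μ = -31.815, σ = 13.701

For Normal(μ,σ), the p-quantile is μ + z_p·σ. Here z_{0.38} = -0.3055, z_{0.74} = 0.6433.
So -36 = μ − 0.3055σ and -23 = μ + 0.6433σ.
Subtracting: σ = (-23 − -36)/(0.6433 − (-0.3055)) = 13.701.
Then μ = -36 − (-0.3055)·13.701 = -31.815.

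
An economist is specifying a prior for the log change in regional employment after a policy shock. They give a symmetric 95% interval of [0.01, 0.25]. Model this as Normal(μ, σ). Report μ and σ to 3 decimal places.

A symmetric 95% interval runs μ ± z·σ with z = 1.96.
Half-width = 0.12, so σ = 0.12/1.96 = 0.061.
μ is the interval midpoint, 0.130.

μ = 0.130, σ = 0.061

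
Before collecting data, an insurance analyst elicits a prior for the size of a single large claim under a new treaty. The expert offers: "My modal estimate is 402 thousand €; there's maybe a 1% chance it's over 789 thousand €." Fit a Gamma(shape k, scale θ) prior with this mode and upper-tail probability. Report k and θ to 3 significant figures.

k ≈ 11.8, θ ≈ 37.1

Gamma(k,θ) with k>1 has mode (k−1)θ, so θ = 402/(k−1).
Need P(X < 789) = 0.99 with θ tied to k this way. Start at k = 2, θ = 402: P(X<789) ≈ 0.584.
Too low — raise k to concentrate. Iterating converges to k ≈ 11.8.
Then θ = 402/(11.8−1) ≈ 37.1.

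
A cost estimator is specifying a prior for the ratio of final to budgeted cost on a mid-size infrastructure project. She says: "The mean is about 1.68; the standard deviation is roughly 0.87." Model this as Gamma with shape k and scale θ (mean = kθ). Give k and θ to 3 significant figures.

k ≈ 3.73, θ ≈ 0.451

For Gamma(k, scale θ): mean = kθ, variance = kθ², so CV = 1/√k.
CV = SD/mean = 0.87/1.68 = 0.5179, hence k = 1/CV² = 3.73.
Then θ = mean/k = 1.68/3.73 = 0.451.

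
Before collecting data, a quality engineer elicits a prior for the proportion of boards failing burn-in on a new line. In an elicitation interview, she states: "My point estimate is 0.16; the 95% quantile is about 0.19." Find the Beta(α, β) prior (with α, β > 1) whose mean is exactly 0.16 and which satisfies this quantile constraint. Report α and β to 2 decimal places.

With mean 0.16 fixed, write α = 0.16s, β = 0.84s where s = α+β.
Need P(θ < 0.19) = 0.95 under Beta(0.16s, 0.84s). Normal approximation: (q−m)/√(m(1−m)/s) ≈ z_{0.95} = 1.64, so s ≈ 0.16·0.84·(1.64)²/(0.19−0.16)² = 404.0.
At s = 404.0: P(θ<0.19) ≈ 0.945. Adjusting to match 0.95 gives s ≈ 427.86.
So α = 0.16·427.86 ≈ 68.46, β = 0.84·427.86 ≈ 359.40.

α ≈ 68.46, β ≈ 359.40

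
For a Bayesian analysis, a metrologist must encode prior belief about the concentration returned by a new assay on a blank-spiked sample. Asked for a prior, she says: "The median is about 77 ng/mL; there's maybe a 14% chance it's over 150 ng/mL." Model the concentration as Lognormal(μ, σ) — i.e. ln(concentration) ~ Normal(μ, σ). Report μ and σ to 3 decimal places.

If T ~ Lognormal(μ,σ) then ln T ~ Normal(μ,σ), so the p-quantile of ln T is μ + z_p·σ.
ln(77) = 4.344 and ln(150) = 5.011; z_{0.5} = 0, z_{0.86} = 1.08.
σ = (5.011 − 4.344)/(1.08 − (0)) = 0.617.
μ = 4.344 − (0)·0.617 = 4.344.

μ ≈ 4.344, σ ≈ 0.617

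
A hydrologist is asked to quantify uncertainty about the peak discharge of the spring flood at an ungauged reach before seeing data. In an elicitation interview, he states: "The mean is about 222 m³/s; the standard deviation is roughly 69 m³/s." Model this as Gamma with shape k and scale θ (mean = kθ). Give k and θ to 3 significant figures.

k ≈ 10.4, θ ≈ 21.4

For Gamma(k, scale θ): mean = kθ, variance = kθ², so CV = 1/√k.
CV = SD/mean = 69/222 = 0.3108, hence k = 1/CV² = 10.4.
Then θ = mean/k = 222/10.4 = 21.4.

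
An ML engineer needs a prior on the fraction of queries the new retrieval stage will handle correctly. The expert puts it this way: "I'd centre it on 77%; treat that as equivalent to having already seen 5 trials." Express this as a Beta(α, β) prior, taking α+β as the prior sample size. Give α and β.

Under the effective-sample-size interpretation, Beta(α, β) has prior mean α/(α+β) and prior sample size α+β.
So α+β = 5 and α/(α+β) = 0.77, giving α = 0.77·5 = 3.85 and β = 5 − 3.85 = 1.15.

α = 3.85, β = 1.15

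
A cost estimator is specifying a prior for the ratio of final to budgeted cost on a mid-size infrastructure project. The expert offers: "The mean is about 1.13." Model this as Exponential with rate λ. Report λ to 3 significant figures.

λ ≈ 0.885

Exponential mean = 1/λ, so λ = 1/1.13 = 0.885.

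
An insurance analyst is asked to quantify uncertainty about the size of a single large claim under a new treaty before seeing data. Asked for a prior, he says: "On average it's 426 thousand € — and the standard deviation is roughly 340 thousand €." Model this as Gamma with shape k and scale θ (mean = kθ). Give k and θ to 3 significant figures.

For Gamma(k, scale θ): mean = kθ, variance = kθ², so CV = 1/√k.
CV = SD/mean = 340/426 = 0.7981, hence k = 1/CV² = 1.57.
Then θ = mean/k = 426/1.57 = 271.

k ≈ 1.57, θ ≈ 271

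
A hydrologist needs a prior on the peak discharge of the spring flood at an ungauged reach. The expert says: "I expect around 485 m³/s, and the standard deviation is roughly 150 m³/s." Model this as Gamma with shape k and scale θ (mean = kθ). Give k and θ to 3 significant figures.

For Gamma(k, scale θ): mean = kθ, variance = kθ², so CV = 1/√k.
CV = SD/mean = 150/485 = 0.3093, hence k = 1/CV² = 10.5.
Then θ = mean/k = 485/10.5 = 46.4.

k ≈ 10.5, θ ≈ 46.4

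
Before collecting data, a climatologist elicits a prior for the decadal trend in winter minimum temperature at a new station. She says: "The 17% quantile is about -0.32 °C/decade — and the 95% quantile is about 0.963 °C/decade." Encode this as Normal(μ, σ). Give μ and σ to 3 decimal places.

μ = 0.151, σ = 0.494

For Normal(μ,σ), the p-quantile is μ + z_p·σ. Here z_{0.17} = -0.9542, z_{0.95} = 1.645.
So -0.32 = μ − 0.9542σ and 0.963 = μ + 1.645σ.
Subtracting: σ = (0.963 − -0.32)/(1.645 − (-0.9542)) = 0.494.
Then μ = -0.32 − (-0.9542)·0.494 = 0.151.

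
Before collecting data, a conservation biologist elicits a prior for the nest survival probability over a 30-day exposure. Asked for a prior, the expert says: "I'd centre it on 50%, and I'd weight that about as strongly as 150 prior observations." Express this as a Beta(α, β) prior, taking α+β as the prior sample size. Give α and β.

Under the effective-sample-size interpretation, Beta(α, β) has prior mean α/(α+β) and prior sample size α+β.
So α+β = 150 and α/(α+β) = 0.5, giving α = 0.5·150 = 75 and β = 150 − 75 = 75.

α = 75, β = 75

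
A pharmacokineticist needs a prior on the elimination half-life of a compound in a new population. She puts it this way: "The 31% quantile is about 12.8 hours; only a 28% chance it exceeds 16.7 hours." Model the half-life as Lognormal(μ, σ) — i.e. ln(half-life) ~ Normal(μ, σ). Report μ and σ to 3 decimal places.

μ ≈ 2.672, σ ≈ 0.247

If T ~ Lognormal(μ,σ) then ln T ~ Normal(μ,σ), so the p-quantile of ln T is μ + z_p·σ.
ln(12.8) = 2.549 and ln(16.7) = 2.815; z_{0.31} = -0.4959, z_{0.72} = 0.5828.
σ = (2.815 − 2.549)/(0.5828 − (-0.4959)) = 0.247.
μ = 2.549 − (-0.4959)·0.247 = 2.672.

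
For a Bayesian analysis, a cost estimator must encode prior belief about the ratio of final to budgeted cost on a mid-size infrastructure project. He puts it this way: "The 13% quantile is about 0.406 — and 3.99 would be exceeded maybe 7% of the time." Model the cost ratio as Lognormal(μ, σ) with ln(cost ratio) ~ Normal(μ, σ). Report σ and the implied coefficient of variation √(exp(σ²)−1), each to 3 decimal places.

σ ≈ 0.878, CV ≈ 1.078

If T ~ Lognormal(μ,σ) then ln T ~ Normal(μ,σ), so the p-quantile of ln T is μ + z_p·σ.
ln(0.406) = -0.9014 and ln(3.99) = 1.384; z_{0.13} = -1.126, z_{0.93} = 1.476.
σ = (1.384 − -0.9014)/(1.476 − (-1.126)) = 0.878.
μ = -0.9014 − (-1.126)·0.878 = 0.088.
CV = √(exp(σ²)−1) = √(exp(0.7712)−1) = 1.078.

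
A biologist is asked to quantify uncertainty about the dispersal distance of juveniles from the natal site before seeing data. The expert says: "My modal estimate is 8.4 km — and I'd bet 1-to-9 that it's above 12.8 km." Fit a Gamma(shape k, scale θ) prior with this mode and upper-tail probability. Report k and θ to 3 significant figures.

Gamma(k,θ) with k>1 has mode (k−1)θ, so θ = 8.4/(k−1).
Need P(X < 12.8) = 0.9 with θ tied to k this way. Start at k = 2, θ = 8.4: P(X<12.8) ≈ 0.450.
Too low — raise k to concentrate. Iterating converges to k ≈ 11.5.
Then θ = 8.4/(11.5−1) ≈ 0.799.

k ≈ 11.5, θ ≈ 0.799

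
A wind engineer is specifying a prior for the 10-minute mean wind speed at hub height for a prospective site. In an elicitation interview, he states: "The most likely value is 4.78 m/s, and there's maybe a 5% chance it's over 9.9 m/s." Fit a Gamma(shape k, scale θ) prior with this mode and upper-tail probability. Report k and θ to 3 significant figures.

k ≈ 6.22, θ ≈ 0.917

Gamma(k,θ) with k>1 has mode (k−1)θ, so θ = 4.78/(k−1).
Need P(X < 9.9) = 0.95 with θ tied to k this way. Start at k = 2, θ = 4.78: P(X<9.9) ≈ 0.613.
Too low — raise k to concentrate. Iterating converges to k ≈ 6.22.
Then θ = 4.78/(6.22−1) ≈ 0.917.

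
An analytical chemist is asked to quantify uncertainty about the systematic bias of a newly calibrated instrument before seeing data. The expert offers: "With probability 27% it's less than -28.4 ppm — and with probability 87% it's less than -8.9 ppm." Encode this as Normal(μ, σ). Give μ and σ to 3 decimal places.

For Normal(μ,σ), the p-quantile is μ + z_p·σ. Here z_{0.27} = -0.6128, z_{0.87} = 1.126.
So -28.4 = μ − 0.6128σ and -8.9 = μ + 1.126σ.
Subtracting: σ = (-8.9 − -28.4)/(1.126 − (-0.6128)) = 11.212.
Then μ = -28.4 − (-0.6128)·11.212 = -21.529.

μ = -21.529, σ = 11.212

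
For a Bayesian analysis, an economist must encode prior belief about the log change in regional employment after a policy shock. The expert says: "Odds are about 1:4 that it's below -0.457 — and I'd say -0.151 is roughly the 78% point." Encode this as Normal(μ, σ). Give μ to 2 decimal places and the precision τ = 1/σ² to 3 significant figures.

μ = -0.30, τ = 27.8

The p-quantile of Normal(μ,σ) is μ + z_p·σ, with z_{0.2} = -0.8416 and z_{0.78} = 0.7722.
Eliminate σ: μ = (z₂·x₁ − z₁·x₂)/(z₂ − z₁) = (0.7722·-0.457 − (-0.8416)·-0.151)/1.614 = -0.30.
Then σ = (x₂ − x₁)/(z₂ − z₁) = (-0.151 − -0.457)/1.614 = 0.19.
Precision τ = 1/σ² = 1/0.1896² = 27.8.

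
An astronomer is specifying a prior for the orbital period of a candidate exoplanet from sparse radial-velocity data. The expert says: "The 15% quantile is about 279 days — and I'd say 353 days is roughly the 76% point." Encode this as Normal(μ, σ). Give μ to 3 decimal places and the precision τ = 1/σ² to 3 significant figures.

μ = 323.009, τ = 0.000555

For Normal(μ,σ), the p-quantile is μ + z_p·σ. Here z_{0.15} = -1.036, z_{0.76} = 0.7063.
So 279 = μ − 1.036σ and 353 = μ + 0.7063σ.
Subtracting: σ = (353 − 279)/(0.7063 − (-1.036)) = 42.462.
Then μ = 279 − (-1.036)·42.462 = 323.009.
Precision τ = 1/σ² = 1/42.46² = 0.000555.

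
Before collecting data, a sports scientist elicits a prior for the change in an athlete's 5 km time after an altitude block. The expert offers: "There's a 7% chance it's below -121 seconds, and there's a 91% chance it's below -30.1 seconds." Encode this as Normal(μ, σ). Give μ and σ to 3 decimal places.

The p-quantile of Normal(μ,σ) is μ + z_p·σ, with z_{0.07} = -1.476 and z_{0.91} = 1.341.
Eliminate σ: μ = (z₂·x₁ − z₁·x₂)/(z₂ − z₁) = (1.341·-121 − (-1.476)·-30.1)/2.817 = -73.371.
Then σ = (x₂ − x₁)/(z₂ − z₁) = (-30.1 − -121)/2.817 = 32.274.

μ = -73.371, σ = 32.274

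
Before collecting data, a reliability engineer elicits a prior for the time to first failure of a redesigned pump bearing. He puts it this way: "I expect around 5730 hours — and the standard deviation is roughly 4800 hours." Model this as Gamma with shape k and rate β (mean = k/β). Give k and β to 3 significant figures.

For Gamma(k, rate β): mean = k/β, variance = k/β², so CV = 1/√k.
CV = SD/mean = 4800/5730 = 0.8377, hence k = 1/CV² = 1.43.
Then β = k/mean = 1.43/5730 = 0.000249.

k ≈ 1.43, β ≈ 0.000249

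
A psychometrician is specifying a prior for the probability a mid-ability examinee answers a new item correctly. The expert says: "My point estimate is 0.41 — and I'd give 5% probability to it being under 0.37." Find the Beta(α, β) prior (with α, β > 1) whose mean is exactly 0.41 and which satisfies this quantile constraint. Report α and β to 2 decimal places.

With mean 0.41 fixed, write α = 0.41s, β = 0.59s where s = α+β.
Need P(θ < 0.37) = 0.05 under Beta(0.41s, 0.59s). Normal approximation: (q−m)/√(m(1−m)/s) ≈ z_{0.05} = -1.64, so s ≈ 0.41·0.59·(-1.64)²/(0.37−0.41)² = 409.0.
At s = 409.0: P(θ<0.37) ≈ 0.049. Adjusting to match 0.05 gives s ≈ 403.01.
So α = 0.41·403.01 ≈ 165.23, β = 0.59·403.01 ≈ 237.77.

α ≈ 165.23, β ≈ 237.77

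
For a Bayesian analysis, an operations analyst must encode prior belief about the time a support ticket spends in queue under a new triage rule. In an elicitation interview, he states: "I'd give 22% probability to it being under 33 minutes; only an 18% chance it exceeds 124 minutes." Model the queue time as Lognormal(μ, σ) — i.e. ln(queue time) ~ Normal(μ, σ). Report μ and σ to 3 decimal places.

If T ~ Lognormal(μ,σ) then ln T ~ Normal(μ,σ), so the p-quantile of ln T is μ + z_p·σ.
ln(33) = 3.497 and ln(124) = 4.82; z_{0.22} = -0.7722, z_{0.82} = 0.9154.
σ = (4.82 − 3.497)/(0.9154 − (-0.7722)) = 0.784.
μ = 3.497 − (-0.7722)·0.784 = 4.102.

μ ≈ 4.102, σ ≈ 0.784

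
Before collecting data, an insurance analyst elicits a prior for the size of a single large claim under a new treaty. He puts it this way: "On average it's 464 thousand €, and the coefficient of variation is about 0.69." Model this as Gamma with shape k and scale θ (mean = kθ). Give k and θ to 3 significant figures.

k ≈ 2.1, θ ≈ 221

For Gamma(k, scale θ): mean = kθ, variance = kθ², so CV = 1/√k.
CV = 0.69, hence k = 1/CV² = 2.1.
Then θ = mean/k = 464/2.1 = 221.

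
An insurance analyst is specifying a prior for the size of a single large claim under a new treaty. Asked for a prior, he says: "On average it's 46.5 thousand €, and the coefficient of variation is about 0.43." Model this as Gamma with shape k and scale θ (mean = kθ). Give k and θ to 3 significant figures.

For Gamma(k, scale θ): mean = kθ, variance = kθ², so CV = 1/√k.
CV = 0.43, hence k = 1/CV² = 5.41.
Then θ = mean/k = 46.5/5.41 = 8.6.

k ≈ 5.41, θ ≈ 8.6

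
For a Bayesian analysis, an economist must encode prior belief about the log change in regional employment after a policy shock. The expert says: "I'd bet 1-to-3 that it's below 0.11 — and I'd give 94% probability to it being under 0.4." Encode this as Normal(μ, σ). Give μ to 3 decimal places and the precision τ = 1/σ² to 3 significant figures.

μ = 0.198, τ = 59.1

For Normal(μ,σ), the p-quantile is μ + z_p·σ. Here z_{0.25} = -0.6745, z_{0.94} = 1.555.
So 0.11 = μ − 0.6745σ and 0.4 = μ + 1.555σ.
Subtracting: σ = (0.4 − 0.11)/(1.555 − (-0.6745)) = 0.130.
Then μ = 0.11 − (-0.6745)·0.130 = 0.198.
Precision τ = 1/σ² = 1/0.1301² = 59.1.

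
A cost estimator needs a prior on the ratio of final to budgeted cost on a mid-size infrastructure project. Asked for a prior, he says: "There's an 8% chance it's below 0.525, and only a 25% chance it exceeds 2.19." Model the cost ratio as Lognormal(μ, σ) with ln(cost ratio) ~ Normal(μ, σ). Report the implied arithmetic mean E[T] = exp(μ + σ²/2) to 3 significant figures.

If T ~ Lognormal(μ,σ) then ln T ~ Normal(μ,σ), so the p-quantile of ln T is μ + z_p·σ.
ln(0.525) = -0.6444 and ln(2.19) = 0.7839; z_{0.08} = -1.405, z_{0.75} = 0.6745.
σ = (0.7839 − -0.6444)/(0.6745 − (-1.405)) = 0.687.
μ = -0.6444 − (-1.405)·0.687 = 0.321.
E[T] = exp(μ + σ²/2) = exp(0.321 + 0.2359) = 1.74.

E[T] ≈ 1.74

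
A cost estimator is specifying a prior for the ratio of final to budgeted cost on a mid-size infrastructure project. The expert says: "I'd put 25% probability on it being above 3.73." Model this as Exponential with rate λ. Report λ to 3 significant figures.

λ ≈ 0.372

P(T > 3.73) = e^(−λ·3.73) = 0.25, so λ = −ln(0.25)/3.73 = 0.372.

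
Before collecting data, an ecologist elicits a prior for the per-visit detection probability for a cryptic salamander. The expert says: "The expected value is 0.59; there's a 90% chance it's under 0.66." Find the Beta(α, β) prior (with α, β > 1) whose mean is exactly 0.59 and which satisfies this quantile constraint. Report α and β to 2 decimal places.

α ≈ 46.95, β ≈ 32.63

With mean 0.59 fixed, write α = 0.59s, β = 0.41s where s = α+β.
Need P(θ < 0.66) = 0.9 under Beta(0.59s, 0.41s). Normal approximation: (q−m)/√(m(1−m)/s) ≈ z_{0.9} = 1.28, so s ≈ 0.59·0.41·(1.28)²/(0.66−0.59)² = 81.1.
At s = 81.1: P(θ<0.66) ≈ 0.902. Adjusting to match 0.9 gives s ≈ 79.58.
So α = 0.59·79.58 ≈ 46.95, β = 0.41·79.58 ≈ 32.63.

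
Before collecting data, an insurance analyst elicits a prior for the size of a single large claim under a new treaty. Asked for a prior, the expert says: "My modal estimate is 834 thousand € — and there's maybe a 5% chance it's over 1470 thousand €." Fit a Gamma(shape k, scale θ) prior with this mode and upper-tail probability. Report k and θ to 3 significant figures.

Gamma(k,θ) with k>1 has mode (k−1)θ, so θ = 834/(k−1).
Need P(X < 1470) = 0.95 with θ tied to k this way. Start at k = 2, θ = 834: P(X<1470) ≈ 0.526.
Too low — raise k to concentrate. Iterating converges to k ≈ 9.68.
Then θ = 834/(9.68−1) ≈ 96.1.

k ≈ 9.68, θ ≈ 96.1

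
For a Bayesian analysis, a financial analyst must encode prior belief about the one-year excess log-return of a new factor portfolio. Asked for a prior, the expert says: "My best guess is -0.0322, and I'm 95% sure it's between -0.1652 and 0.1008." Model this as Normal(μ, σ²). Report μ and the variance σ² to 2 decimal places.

μ = -0.03, σ² = 0.00

A symmetric 95% interval runs μ ± z·σ with z = 1.96.
Half-width = 0.133, so σ = 0.133/1.96 = 0.068 and σ² = 0.00.
μ is the stated best guess, -0.03.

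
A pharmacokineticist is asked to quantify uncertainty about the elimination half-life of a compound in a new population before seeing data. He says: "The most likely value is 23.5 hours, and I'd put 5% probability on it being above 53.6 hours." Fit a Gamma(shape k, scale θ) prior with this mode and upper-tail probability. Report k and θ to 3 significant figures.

k ≈ 5.03, θ ≈ 5.83

Gamma(k,θ) with k>1 has mode (k−1)θ, so θ = 23.5/(k−1).
Need P(X < 53.6) = 0.95 with θ tied to k this way. Start at k = 2, θ = 23.5: P(X<53.6) ≈ 0.665.
Too low — raise k to concentrate. Iterating converges to k ≈ 5.03.
Then θ = 23.5/(5.03−1) ≈ 5.83.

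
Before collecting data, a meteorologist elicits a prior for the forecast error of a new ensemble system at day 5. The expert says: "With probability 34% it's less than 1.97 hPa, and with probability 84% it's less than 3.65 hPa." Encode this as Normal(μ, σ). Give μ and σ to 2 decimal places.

μ = 2.46, σ = 1.19

The p-quantile of Normal(μ,σ) is μ + z_p·σ, with z_{0.34} = -0.4125 and z_{0.84} = 0.9945.
Eliminate σ: μ = (z₂·x₁ − z₁·x₂)/(z₂ − z₁) = (0.9945·1.97 − (-0.4125)·3.65)/1.407 = 2.46.
Then σ = (x₂ − x₁)/(z₂ − z₁) = (3.65 − 1.97)/1.407 = 1.19.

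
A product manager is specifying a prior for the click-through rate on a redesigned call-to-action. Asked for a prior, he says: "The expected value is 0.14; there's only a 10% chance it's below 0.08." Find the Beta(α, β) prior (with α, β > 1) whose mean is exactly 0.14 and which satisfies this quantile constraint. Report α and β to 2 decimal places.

α ≈ 6.67, β ≈ 40.98

With mean 0.14 fixed, write α = 0.14s, β = 0.86s where s = α+β.
Need P(θ < 0.08) = 0.1 under Beta(0.14s, 0.86s). Normal approximation: (q−m)/√(m(1−m)/s) ≈ z_{0.1} = -1.28, so s ≈ 0.14·0.86·(-1.28)²/(0.08−0.14)² = 54.9.
At s = 54.9: P(θ<0.08) ≈ 0.082. Adjusting to match 0.1 gives s ≈ 47.65.
So α = 0.14·47.65 ≈ 6.67, β = 0.86·47.65 ≈ 40.98.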